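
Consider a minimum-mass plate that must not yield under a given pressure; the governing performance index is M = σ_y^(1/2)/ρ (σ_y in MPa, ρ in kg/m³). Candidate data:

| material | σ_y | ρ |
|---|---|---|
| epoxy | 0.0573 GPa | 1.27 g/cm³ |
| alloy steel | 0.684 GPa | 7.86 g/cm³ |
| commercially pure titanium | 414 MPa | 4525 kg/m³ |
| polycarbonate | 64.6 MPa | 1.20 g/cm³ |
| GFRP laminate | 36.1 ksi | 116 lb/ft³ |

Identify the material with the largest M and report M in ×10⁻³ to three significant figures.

Convert each candidate to consistent units, then evaluate M:
  epoxy: σ_y = 57.30 MPa, ρ = 1270 kg/m³
  alloy steel: σ_y = 684.0 MPa, ρ = 7860 kg/m³
  commercially pure titanium: σ_y = 414.0 MPa, ρ = 4525 kg/m³
  polycarbonate: σ_y = 64.60 MPa, ρ = 1200 kg/m³
  GFRP laminate: σ_y = 248.9 MPa, ρ = 1858 kg/m³
  GFRP laminate: M = 8.49×10⁻³
  polycarbonate: M = 6.70×10⁻³
  epoxy: M = 5.96×10⁻³
  commercially pure titanium: M = 4.50×10⁻³
  alloy steel: M = 3.33×10⁻³
The maximum is for GFRP laminate.

GFRP laminate, M = 8.49×10⁻³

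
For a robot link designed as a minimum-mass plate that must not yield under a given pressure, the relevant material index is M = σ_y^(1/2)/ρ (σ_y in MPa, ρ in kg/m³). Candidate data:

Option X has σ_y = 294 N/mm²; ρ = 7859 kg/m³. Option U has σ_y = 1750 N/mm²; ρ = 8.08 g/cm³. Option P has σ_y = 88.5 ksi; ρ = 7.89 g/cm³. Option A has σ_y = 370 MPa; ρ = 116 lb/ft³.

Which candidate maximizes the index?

Normalizing units and computing the index:
  option X: σ_y = 294.0 MPa, ρ = 7859 kg/m³
  option U: σ_y = 1750 MPa, ρ = 8080 kg/m³
  option P: σ_y = 610.2 MPa, ρ = 7890 kg/m³
  option A: σ_y = 370.0 MPa, ρ = 1858 kg/m³
  option A: M = 10.4×10⁻³
  option U: M = 5.18×10⁻³
  option P: M = 3.13×10⁻³
  option X: M = 2.18×10⁻³
Highest index: option A.

option A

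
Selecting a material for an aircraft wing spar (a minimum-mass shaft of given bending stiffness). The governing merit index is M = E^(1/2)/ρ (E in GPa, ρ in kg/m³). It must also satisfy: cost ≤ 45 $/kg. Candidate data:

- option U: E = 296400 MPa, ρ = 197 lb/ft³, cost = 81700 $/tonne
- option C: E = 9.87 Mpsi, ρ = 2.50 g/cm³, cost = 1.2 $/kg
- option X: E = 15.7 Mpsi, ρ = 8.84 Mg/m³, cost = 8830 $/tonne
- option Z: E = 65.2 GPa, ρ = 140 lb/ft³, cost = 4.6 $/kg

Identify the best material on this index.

option Z

Screen on constraints: cost ≤ 45 $/kg. Survivors: option C, option X, option Z.
Normalizing units and computing the index:
  option C: E = 68.05 GPa, ρ = 2500 kg/m³
  option X: E = 108.2 GPa, ρ = 8840 kg/m³
  option Z: E = 65.20 GPa, ρ = 2243 kg/m³
  option Z: M = 3.60×10⁻³
  option C: M = 3.30×10⁻³
  option X: M = 1.18×10⁻³
Option Z ranks first.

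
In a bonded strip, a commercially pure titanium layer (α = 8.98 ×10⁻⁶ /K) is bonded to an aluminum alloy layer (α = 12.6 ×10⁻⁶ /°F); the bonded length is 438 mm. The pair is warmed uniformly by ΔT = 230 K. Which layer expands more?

aluminum alloy

aluminum alloy: α = 12.6×10⁻⁶/°F × 9/5 = 22.7×10⁻⁶/K.
α(commercially pure titanium) = 8.98×10⁻⁶/K vs α(aluminum alloy) = 22.7×10⁻⁶/K.
Higher α expands more for the same ΔT: aluminum alloy.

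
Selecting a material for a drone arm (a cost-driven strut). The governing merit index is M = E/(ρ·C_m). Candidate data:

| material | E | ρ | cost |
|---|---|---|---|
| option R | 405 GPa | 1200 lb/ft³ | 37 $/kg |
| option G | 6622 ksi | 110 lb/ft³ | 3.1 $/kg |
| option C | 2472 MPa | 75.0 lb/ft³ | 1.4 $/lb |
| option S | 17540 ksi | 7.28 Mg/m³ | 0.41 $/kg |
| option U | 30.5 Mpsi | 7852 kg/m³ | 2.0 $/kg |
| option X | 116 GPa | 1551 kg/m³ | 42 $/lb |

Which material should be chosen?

Normalizing units and computing the index:
  option R: E = 405.0 GPa, ρ = 19220 kg/m³, cost = 37.00 $/kg
  option G: E = 45.66 GPa, ρ = 1762 kg/m³, cost = 3.100 $/kg
  option C: E = 2.472 GPa, ρ = 1201 kg/m³, cost = 3.086 $/kg
  option S: E = 120.9 GPa, ρ = 7280 kg/m³, cost = 0.4100 $/kg
  option U: E = 210.3 GPa, ρ = 7852 kg/m³, cost = 2.000 $/kg
  option X: E = 116.0 GPa, ρ = 1551 kg/m³, cost = 92.59 $/kg
  option S: M = 40.5 MN·m per $
  option U: M = 13.4 MN·m per $
  option G: M = 8.36 MN·m per $
  option X: M = 0.808 MN·m per $
  option C: M = 0.667 MN·m per $
  option R: M = 0.569 MN·m per $
The maximum is for option S.

option S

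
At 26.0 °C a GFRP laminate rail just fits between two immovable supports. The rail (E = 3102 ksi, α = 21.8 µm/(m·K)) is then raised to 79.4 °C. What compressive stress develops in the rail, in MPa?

24.9 MPa

E = 3102 ksi = 21.39 GPa.
ΔT = 53.40 K. Constrained thermal stress σ = E·α·ΔT = 21.39×10³ MPa × 21.8×10⁻⁶ × 53.40 = 24.9 MPa (compressive).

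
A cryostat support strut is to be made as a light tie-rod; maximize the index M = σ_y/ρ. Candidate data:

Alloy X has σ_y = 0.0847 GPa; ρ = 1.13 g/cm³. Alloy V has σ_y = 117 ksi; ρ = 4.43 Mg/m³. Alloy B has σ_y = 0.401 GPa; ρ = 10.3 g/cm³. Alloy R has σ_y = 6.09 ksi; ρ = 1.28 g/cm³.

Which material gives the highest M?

alloy V

Putting every candidate on a common basis:
  alloy X: σ_y = 84.70 MPa, ρ = 1130 kg/m³
  alloy V: σ_y = 806.7 MPa, ρ = 4430 kg/m³
  alloy B: σ_y = 401.0 MPa, ρ = 10300 kg/m³
  alloy R: σ_y = 41.99 MPa, ρ = 1280 kg/m³
  alloy V: M = 182 kN·m/kg
  alloy X: M = 75.0 kN·m/kg
  alloy B: M = 38.9 kN·m/kg
  alloy R: M = 32.8 kN·m/kg
Alloy V has the largest M.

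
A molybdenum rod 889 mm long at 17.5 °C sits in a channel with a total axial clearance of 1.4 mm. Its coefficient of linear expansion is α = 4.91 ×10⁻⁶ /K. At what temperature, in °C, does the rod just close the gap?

α·L₀·ΔT = 1.4 mm ⇒ ΔT = 1.4 / (4.91×10⁻⁶ × 889.0) = 320.7 K.
T = 17.5 + 320.7 = 338.2 °C.

338 °C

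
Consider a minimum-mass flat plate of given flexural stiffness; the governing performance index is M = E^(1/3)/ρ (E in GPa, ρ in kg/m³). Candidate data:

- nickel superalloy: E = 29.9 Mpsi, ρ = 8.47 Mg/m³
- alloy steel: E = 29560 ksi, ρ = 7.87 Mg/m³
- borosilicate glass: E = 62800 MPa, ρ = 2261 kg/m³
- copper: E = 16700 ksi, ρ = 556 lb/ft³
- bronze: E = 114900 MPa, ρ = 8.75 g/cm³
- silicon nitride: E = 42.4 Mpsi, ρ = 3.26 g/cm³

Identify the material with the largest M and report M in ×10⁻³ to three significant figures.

silicon nitride, M = 2.04×10⁻³

Convert each candidate to consistent units, then evaluate M:
  nickel superalloy: E = 206.2 GPa, ρ = 8470 kg/m³
  alloy steel: E = 203.8 GPa, ρ = 7870 kg/m³
  borosilicate glass: E = 62.80 GPa, ρ = 2261 kg/m³
  copper: E = 115.1 GPa, ρ = 8906 kg/m³
  bronze: E = 114.9 GPa, ρ = 8750 kg/m³
  silicon nitride: E = 292.3 GPa, ρ = 3260 kg/m³
  silicon nitride: M = 2.04×10⁻³
  borosilicate glass: M = 1.76×10⁻³
  alloy steel: M = 0.748×10⁻³
  nickel superalloy: M = 0.697×10⁻³
  bronze: M = 0.556×10⁻³
  copper: M = 0.546×10⁻³
Silicon nitride ranks first.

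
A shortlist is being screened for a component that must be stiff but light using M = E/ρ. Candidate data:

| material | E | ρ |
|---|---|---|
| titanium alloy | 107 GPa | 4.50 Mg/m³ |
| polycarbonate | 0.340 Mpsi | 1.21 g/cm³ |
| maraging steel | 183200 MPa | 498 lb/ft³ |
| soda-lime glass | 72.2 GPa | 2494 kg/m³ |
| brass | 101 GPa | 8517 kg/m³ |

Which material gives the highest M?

Normalizing units and computing the index:
  titanium alloy: E = 107.0 GPa, ρ = 4500 kg/m³
  polycarbonate: E = 2.344 GPa, ρ = 1210 kg/m³
  maraging steel: E = 183.2 GPa, ρ = 7977 kg/m³
  soda-lime glass: E = 72.20 GPa, ρ = 2494 kg/m³
  brass: E = 101.0 GPa, ρ = 8517 kg/m³
  soda-lime glass: M = 28.9 MN·m/kg
  titanium alloy: M = 23.8 MN·m/kg
  maraging steel: M = 23.0 MN·m/kg
  brass: M = 11.9 MN·m/kg
  polycarbonate: M = 1.94 MN·m/kg
Soda-lime glass ranks first.

soda-lime glass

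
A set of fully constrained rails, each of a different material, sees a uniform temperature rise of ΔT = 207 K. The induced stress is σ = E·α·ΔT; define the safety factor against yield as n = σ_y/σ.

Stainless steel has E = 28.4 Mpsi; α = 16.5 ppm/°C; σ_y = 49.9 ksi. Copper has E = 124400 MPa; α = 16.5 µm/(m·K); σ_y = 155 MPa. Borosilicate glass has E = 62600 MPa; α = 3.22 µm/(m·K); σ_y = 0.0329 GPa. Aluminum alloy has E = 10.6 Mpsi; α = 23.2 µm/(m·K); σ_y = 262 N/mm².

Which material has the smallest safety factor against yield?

Per material, after unit conversion:
  stainless steel: E = 195.8, α = 16.5, σ_y = 344.0 → σ = 669 MPa, n = 0.514
  copper: E = 124.4, α = 16.5, σ_y = 155.0 → σ = 425 MPa, n = 0.365
  borosilicate glass: E = 62.60, α = 3.22, σ_y = 32.90 → σ = 41.7 MPa, n = 0.788
  aluminum alloy: E = 73.08, α = 23.2, σ_y = 262.0 → σ = 351 MPa, n = 0.746
The minimum is copper at n = 0.365.

copper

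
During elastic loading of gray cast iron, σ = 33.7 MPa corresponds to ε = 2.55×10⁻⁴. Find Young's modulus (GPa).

132 GPa

E = σ/ε = 33.7 MPa / 2.55×10⁻⁴ = 132200 MPa = 132 GPa.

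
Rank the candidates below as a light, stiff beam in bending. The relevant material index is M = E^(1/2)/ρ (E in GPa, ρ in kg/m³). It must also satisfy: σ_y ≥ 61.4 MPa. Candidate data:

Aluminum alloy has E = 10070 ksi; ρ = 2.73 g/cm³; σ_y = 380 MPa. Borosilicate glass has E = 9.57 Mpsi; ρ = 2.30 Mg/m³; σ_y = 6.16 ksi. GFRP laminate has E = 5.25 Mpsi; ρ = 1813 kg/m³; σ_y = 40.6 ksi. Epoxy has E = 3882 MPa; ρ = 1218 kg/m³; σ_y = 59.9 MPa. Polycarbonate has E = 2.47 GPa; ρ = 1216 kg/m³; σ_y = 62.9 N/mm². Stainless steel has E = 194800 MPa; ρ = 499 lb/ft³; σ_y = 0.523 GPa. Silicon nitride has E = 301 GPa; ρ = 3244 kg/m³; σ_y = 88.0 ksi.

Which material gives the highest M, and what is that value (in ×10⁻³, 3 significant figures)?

silicon nitride, M = 5.35×10⁻³

Screen on constraints: σ_y ≥ 61.4 MPa. Survivors: aluminum alloy, GFRP laminate, polycarbonate, stainless steel, silicon nitride.
Convert each candidate to consistent units, then evaluate M:
  aluminum alloy: E = 69.43 GPa, ρ = 2730 kg/m³
  GFRP laminate: E = 36.20 GPa, ρ = 1813 kg/m³
  polycarbonate: E = 2.470 GPa, ρ = 1216 kg/m³
  stainless steel: E = 194.8 GPa, ρ = 7993 kg/m³
  silicon nitride: E = 301.0 GPa, ρ = 3244 kg/m³
  silicon nitride: M = 5.35×10⁻³
  GFRP laminate: M = 3.32×10⁻³
  aluminum alloy: M = 3.05×10⁻³
  stainless steel: M = 1.75×10⁻³
  polycarbonate: M = 1.29×10⁻³
Silicon nitride ranks first.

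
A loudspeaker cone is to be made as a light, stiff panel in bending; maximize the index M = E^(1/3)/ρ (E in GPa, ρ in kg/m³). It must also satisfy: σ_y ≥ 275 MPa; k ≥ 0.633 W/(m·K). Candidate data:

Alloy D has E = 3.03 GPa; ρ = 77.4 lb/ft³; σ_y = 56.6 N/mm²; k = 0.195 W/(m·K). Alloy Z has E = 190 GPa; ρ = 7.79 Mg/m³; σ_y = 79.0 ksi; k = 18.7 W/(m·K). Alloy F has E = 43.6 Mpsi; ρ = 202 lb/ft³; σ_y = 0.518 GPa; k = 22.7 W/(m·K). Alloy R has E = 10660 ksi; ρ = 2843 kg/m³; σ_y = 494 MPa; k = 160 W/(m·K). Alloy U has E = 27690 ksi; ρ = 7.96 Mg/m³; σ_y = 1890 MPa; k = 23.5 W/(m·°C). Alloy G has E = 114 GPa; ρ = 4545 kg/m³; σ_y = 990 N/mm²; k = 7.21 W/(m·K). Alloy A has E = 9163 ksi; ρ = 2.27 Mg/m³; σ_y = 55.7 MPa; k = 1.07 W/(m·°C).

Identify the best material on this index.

Screen on constraints: σ_y ≥ 275 MPa; k ≥ 0.633 W/(m·K). Survivors: alloy Z, alloy F, alloy R, alloy U, alloy G.
After converting to SI:
  alloy Z: E = 190.0 GPa, ρ = 7790 kg/m³
  alloy F: E = 300.6 GPa, ρ = 3236 kg/m³
  alloy R: E = 73.50 GPa, ρ = 2843 kg/m³
  alloy U: E = 190.9 GPa, ρ = 7960 kg/m³
  alloy G: E = 114.0 GPa, ρ = 4545 kg/m³
  alloy F: M = 2.07×10⁻³
  alloy R: M = 1.47×10⁻³
  alloy G: M = 1.07×10⁻³
  alloy Z: M = 0.738×10⁻³
  alloy U: M = 0.723×10⁻³
Alloy F has the largest M.

alloy F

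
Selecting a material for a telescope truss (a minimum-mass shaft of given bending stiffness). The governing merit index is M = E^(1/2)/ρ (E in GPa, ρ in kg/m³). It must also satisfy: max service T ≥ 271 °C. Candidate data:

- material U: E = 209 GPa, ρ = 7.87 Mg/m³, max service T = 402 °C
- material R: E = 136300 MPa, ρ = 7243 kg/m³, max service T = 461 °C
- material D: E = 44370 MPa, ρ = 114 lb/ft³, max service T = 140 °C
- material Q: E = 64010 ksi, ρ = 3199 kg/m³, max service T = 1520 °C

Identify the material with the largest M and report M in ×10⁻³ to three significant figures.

Screen on constraints: max service T ≥ 271 °C. Survivors: material U, material R, material Q.
Putting every candidate on a common basis:
  material U: E = 209.0 GPa, ρ = 7870 kg/m³
  material R: E = 136.3 GPa, ρ = 7243 kg/m³
  material Q: E = 441.3 GPa, ρ = 3199 kg/m³
  material Q: M = 6.57×10⁻³
  material U: M = 1.84×10⁻³
  material R: M = 1.61×10⁻³
The maximum is for material Q.

material Q, M = 6.57×10⁻³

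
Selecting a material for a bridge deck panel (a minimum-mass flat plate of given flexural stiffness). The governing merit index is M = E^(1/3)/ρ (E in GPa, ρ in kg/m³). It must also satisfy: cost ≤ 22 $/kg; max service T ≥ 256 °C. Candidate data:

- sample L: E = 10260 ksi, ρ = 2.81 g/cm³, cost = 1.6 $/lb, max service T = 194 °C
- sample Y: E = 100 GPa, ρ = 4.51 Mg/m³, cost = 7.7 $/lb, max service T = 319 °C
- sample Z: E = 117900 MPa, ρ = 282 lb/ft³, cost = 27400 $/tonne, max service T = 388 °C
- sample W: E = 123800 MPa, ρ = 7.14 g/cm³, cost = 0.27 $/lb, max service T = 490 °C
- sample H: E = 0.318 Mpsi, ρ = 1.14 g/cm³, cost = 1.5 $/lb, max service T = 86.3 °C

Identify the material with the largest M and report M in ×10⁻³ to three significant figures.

sample Y, M = 1.03×10⁻³

Screen on constraints: cost ≤ 22 $/kg; max service T ≥ 256 °C. Survivors: sample Y, sample W.
Normalizing units and computing the index:
  sample Y: E = 100.0 GPa, ρ = 4510 kg/m³
  sample W: E = 123.8 GPa, ρ = 7140 kg/m³
  sample Y: M = 1.03×10⁻³
  sample W: M = 0.698×10⁻³
Highest index: sample Y.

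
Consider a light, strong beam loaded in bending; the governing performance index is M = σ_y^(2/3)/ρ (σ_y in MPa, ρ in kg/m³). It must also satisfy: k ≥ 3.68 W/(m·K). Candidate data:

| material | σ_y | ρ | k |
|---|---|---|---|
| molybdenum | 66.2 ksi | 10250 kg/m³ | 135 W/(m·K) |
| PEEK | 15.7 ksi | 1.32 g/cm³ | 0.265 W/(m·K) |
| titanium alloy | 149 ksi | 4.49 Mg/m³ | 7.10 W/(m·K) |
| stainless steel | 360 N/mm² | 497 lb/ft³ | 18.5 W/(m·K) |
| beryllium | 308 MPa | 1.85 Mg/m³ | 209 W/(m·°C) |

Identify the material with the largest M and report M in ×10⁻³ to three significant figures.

beryllium, M = 24.7×10⁻³

Screen on constraints: k ≥ 3.68 W/(m·K). Survivors: molybdenum, titanium alloy, stainless steel, beryllium.
Convert each candidate to consistent units, then evaluate M:
  molybdenum: σ_y = 456.4 MPa, ρ = 10250 kg/m³
  titanium alloy: σ_y = 1027 MPa, ρ = 4490 kg/m³
  stainless steel: σ_y = 360.0 MPa, ρ = 7961 kg/m³
  beryllium: σ_y = 308.0 MPa, ρ = 1850 kg/m³
  beryllium: M = 24.7×10⁻³
  titanium alloy: M = 22.7×10⁻³
  stainless steel: M = 6.36×10⁻³
  molybdenum: M = 5.78×10⁻³
Beryllium ranks first.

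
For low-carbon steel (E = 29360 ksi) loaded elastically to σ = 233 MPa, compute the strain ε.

1.15×10⁻³

E = 29360 ksi = 202.4 GPa = 202400 MPa.
ε = σ/E = 233 / 202400 = 1.15×10⁻³.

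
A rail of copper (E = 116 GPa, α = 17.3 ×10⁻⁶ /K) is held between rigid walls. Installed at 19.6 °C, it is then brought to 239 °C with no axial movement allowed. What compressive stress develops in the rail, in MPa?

440 MPa

ΔT = 219.4 K. Constrained thermal stress σ = E·α·ΔT = 116.0×10³ MPa × 17.3×10⁻⁶ × 219.4 = 440 MPa (compressive).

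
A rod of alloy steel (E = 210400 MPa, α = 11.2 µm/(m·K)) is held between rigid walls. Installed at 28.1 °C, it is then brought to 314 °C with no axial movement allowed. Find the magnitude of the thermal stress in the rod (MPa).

674 MPa

E = 210400 MPa = 210.4 GPa.
ΔT = 285.9 K. Constrained thermal stress σ = E·α·ΔT = 210.4×10³ MPa × 11.2×10⁻⁶ × 285.9 = 674 MPa (compressive).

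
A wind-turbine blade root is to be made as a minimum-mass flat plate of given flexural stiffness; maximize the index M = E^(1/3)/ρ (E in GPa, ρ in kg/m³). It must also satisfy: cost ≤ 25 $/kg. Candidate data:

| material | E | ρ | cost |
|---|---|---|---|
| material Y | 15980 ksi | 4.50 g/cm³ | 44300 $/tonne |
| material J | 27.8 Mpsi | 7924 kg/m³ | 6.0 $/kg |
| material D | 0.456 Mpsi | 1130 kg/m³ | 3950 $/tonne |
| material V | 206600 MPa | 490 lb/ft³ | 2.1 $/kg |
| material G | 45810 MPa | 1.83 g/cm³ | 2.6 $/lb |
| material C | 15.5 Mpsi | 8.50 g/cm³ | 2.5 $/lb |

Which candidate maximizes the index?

Screen on constraints: cost ≤ 25 $/kg. Survivors: material J, material D, material V, material G, material C.
Normalizing units and computing the index:
  material J: E = 191.7 GPa, ρ = 7924 kg/m³
  material D: E = 3.144 GPa, ρ = 1130 kg/m³
  material V: E = 206.6 GPa, ρ = 7849 kg/m³
  material G: E = 45.81 GPa, ρ = 1830 kg/m³
  material C: E = 106.9 GPa, ρ = 8500 kg/m³
  material G: M = 1.96×10⁻³
  material D: M = 1.30×10⁻³
  material V: M = 0.753×10⁻³
  material J: M = 0.728×10⁻³
  material C: M = 0.558×10⁻³
Material G has the largest M.

material G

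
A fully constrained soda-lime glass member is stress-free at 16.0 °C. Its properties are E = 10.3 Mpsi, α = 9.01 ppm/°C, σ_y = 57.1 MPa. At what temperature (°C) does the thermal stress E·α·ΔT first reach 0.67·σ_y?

E = 10.3 Mpsi = 71.02 GPa.
E·α·ΔT = 38.26 MPa ⇒ ΔT = 38.26 / (71.02×10³ × 9.01×10⁻⁶) = 59.79 K.
T = 16.0 + 59.79 = 75.79 °C.

75.8 °C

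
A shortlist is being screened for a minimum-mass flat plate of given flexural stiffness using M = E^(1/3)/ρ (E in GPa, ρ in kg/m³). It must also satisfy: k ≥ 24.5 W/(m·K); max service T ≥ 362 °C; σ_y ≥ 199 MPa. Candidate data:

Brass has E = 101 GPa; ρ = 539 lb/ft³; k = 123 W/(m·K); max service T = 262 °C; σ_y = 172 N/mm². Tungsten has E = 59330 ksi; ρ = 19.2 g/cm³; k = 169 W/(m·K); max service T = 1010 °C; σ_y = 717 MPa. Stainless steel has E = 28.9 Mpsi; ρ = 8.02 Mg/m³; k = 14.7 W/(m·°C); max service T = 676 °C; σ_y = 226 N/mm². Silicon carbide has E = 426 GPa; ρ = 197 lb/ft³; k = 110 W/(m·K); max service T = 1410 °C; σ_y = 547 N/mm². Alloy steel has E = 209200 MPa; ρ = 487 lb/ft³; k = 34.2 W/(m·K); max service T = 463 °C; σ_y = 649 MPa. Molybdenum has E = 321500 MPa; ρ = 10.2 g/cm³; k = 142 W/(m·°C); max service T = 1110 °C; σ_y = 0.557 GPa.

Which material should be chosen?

Screen on constraints: k ≥ 24.5 W/(m·K); max service T ≥ 362 °C; σ_y ≥ 199 MPa. Survivors: tungsten, silicon carbide, alloy steel, molybdenum.
After converting to SI:
  tungsten: E = 409.1 GPa, ρ = 19200 kg/m³
  silicon carbide: E = 426.0 GPa, ρ = 3156 kg/m³
  alloy steel: E = 209.2 GPa, ρ = 7801 kg/m³
  molybdenum: E = 321.5 GPa, ρ = 10200 kg/m³
  silicon carbide: M = 2.38×10⁻³
  alloy steel: M = 0.761×10⁻³
  molybdenum: M = 0.672×10⁻³
  tungsten: M = 0.387×10⁻³
The maximum is for silicon carbide.

silicon carbide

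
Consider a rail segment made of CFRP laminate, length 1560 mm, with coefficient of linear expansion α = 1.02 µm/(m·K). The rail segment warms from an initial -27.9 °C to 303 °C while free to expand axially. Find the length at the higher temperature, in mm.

ΔT = 303 − (-27.9) = 330.9 K.
ΔL = α·L₀·ΔT = 1.02×10⁻⁶ × 1560 mm × 330.9 K = 0.527 mm.
L = L₀ + ΔL = 1560 + 0.527 = 1560.5 mm.

1560.5 mm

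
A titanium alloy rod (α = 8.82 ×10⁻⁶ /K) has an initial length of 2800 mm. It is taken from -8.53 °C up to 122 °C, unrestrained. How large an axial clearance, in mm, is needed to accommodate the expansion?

ΔT = 122 − (-8.53) = 130.5 K.
ΔL = α·L₀·ΔT = 8.82×10⁻⁶ × 2800 mm × 130.5 K = 3.22 mm.

3.22 mm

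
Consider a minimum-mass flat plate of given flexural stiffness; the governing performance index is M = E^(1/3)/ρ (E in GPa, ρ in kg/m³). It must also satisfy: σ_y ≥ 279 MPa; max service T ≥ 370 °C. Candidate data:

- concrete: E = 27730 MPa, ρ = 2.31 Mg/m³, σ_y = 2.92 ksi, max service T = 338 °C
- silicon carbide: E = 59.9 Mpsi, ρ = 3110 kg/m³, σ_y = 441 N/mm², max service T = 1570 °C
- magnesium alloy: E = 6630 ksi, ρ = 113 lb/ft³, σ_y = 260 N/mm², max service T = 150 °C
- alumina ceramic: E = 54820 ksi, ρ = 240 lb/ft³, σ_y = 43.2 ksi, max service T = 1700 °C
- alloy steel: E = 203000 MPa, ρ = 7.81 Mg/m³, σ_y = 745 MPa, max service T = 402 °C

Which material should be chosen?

Screen on constraints: σ_y ≥ 279 MPa; max service T ≥ 370 °C. Survivors: silicon carbide, alumina ceramic, alloy steel.
Convert each candidate to consistent units, then evaluate M:
  silicon carbide: E = 413.0 GPa, ρ = 3110 kg/m³
  alumina ceramic: E = 378.0 GPa, ρ = 3844 kg/m³
  alloy steel: E = 203.0 GPa, ρ = 7810 kg/m³
  silicon carbide: M = 2.39×10⁻³
  alumina ceramic: M = 1.88×10⁻³
  alloy steel: M = 0.753×10⁻³
The maximum is for silicon carbide.

silicon carbide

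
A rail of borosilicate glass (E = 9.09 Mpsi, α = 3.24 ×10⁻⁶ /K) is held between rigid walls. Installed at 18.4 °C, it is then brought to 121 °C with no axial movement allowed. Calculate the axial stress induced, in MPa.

E = 9.09 Mpsi = 62.67 GPa.
ΔT = 102.6 K. Constrained thermal stress σ = E·α·ΔT = 62.67×10³ MPa × 3.24×10⁻⁶ × 102.6 = 20.8 MPa (compressive).

20.8 MPa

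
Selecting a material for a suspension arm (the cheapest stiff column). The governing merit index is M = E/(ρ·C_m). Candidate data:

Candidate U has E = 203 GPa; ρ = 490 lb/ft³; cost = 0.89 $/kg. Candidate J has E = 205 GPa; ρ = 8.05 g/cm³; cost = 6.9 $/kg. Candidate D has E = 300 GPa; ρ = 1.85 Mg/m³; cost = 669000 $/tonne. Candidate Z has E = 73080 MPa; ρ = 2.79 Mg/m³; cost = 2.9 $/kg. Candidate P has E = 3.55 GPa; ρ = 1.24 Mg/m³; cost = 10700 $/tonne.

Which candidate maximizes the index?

Normalizing units and computing the index:
  candidate U: E = 203.0 GPa, ρ = 7849 kg/m³, cost = 0.8900 $/kg
  candidate J: E = 205.0 GPa, ρ = 8050 kg/m³, cost = 6.900 $/kg
  candidate D: E = 300.0 GPa, ρ = 1850 kg/m³, cost = 669.0 $/kg
  candidate Z: E = 73.08 GPa, ρ = 2790 kg/m³, cost = 2.900 $/kg
  candidate P: E = 3.550 GPa, ρ = 1240 kg/m³, cost = 10.70 $/kg
  candidate U: M = 29.1 MN·m per $
  candidate Z: M = 9.03 MN·m per $
  candidate J: M = 3.69 MN·m per $
  candidate P: M = 0.268 MN·m per $
  candidate D: M = 0.242 MN·m per $
Highest index: candidate U.

candidate U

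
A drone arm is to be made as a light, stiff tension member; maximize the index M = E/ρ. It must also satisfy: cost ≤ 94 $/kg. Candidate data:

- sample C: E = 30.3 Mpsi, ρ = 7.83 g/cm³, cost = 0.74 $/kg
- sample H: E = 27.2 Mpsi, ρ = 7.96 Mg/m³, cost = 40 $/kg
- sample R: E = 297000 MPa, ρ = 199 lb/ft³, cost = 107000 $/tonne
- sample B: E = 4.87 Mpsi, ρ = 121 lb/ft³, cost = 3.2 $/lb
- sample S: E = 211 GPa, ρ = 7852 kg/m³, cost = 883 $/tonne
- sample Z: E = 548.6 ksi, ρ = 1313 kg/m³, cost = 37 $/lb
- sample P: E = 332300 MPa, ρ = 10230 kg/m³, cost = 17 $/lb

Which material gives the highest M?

sample P

Screen on constraints: cost ≤ 94 $/kg. Survivors: sample C, sample H, sample B, sample S, sample Z, sample P.
Putting every candidate on a common basis:
  sample C: E = 208.9 GPa, ρ = 7830 kg/m³
  sample H: E = 187.5 GPa, ρ = 7960 kg/m³
  sample B: E = 33.58 GPa, ρ = 1938 kg/m³
  sample S: E = 211.0 GPa, ρ = 7852 kg/m³
  sample Z: E = 3.782 GPa, ρ = 1313 kg/m³
  sample P: E = 332.3 GPa, ρ = 10230 kg/m³
  sample P: M = 32.5 MN·m/kg
  sample S: M = 26.9 MN·m/kg
  sample C: M = 26.7 MN·m/kg
  sample H: M = 23.6 MN·m/kg
  sample B: M = 17.3 MN·m/kg
  sample Z: M = 2.88 MN·m/kg
The maximum is for sample P.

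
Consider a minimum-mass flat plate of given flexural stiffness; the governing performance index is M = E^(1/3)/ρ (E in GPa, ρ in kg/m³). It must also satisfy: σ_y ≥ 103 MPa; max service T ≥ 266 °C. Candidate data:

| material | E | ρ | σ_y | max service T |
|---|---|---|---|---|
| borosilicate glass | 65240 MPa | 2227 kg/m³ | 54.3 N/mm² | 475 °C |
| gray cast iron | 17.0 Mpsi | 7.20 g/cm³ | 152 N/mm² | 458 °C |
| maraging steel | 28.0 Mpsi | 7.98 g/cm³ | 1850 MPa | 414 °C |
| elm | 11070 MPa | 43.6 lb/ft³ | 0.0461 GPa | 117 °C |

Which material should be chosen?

maraging steel

Screen on constraints: σ_y ≥ 103 MPa; max service T ≥ 266 °C. Survivors: gray cast iron, maraging steel.
Putting every candidate on a common basis:
  gray cast iron: E = 117.2 GPa, ρ = 7200 kg/m³
  maraging steel: E = 193.1 GPa, ρ = 7980 kg/m³
  maraging steel: M = 0.724×10⁻³
  gray cast iron: M = 0.680×10⁻³
Highest index: maraging steel.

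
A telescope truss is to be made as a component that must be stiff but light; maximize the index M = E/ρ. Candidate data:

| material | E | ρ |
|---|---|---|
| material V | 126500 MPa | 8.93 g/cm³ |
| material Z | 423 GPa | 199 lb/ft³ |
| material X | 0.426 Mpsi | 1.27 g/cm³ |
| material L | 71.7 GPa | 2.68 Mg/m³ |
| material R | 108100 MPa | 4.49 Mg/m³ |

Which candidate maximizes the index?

material Z

In SI units:
  material V: E = 126.5 GPa, ρ = 8930 kg/m³
  material Z: E = 423.0 GPa, ρ = 3188 kg/m³
  material X: E = 2.937 GPa, ρ = 1270 kg/m³
  material L: E = 71.70 GPa, ρ = 2680 kg/m³
  material R: E = 108.1 GPa, ρ = 4490 kg/m³
  material Z: M = 133 MN·m/kg
  material L: M = 26.8 MN·m/kg
  material R: M = 24.1 MN·m/kg
  material V: M = 14.2 MN·m/kg
  material X: M = 2.31 MN·m/kg
Highest index: material Z.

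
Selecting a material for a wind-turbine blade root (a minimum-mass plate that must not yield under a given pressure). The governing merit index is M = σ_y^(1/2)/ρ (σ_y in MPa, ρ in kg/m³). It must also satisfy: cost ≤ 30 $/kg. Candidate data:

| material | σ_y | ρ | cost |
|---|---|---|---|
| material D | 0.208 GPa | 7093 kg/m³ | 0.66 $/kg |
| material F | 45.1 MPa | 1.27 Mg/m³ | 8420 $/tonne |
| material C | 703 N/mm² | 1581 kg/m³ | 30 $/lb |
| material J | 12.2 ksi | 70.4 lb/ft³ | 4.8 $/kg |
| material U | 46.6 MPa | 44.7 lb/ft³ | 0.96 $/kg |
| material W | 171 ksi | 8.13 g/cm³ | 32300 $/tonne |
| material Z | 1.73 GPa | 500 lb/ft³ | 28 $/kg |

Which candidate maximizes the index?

Screen on constraints: cost ≤ 30 $/kg. Survivors: material D, material F, material J, material U, material Z.
Putting every candidate on a common basis:
  material D: σ_y = 208.0 MPa, ρ = 7093 kg/m³
  material F: σ_y = 45.10 MPa, ρ = 1270 kg/m³
  material J: σ_y = 84.12 MPa, ρ = 1128 kg/m³
  material U: σ_y = 46.60 MPa, ρ = 716.0 kg/m³
  material Z: σ_y = 1730 MPa, ρ = 8009 kg/m³
  material U: M = 9.53×10⁻³
  material J: M = 8.13×10⁻³
  material F: M = 5.29×10⁻³
  material Z: M = 5.19×10⁻³
  material D: M = 2.03×10⁻³
The maximum is for material U.

material U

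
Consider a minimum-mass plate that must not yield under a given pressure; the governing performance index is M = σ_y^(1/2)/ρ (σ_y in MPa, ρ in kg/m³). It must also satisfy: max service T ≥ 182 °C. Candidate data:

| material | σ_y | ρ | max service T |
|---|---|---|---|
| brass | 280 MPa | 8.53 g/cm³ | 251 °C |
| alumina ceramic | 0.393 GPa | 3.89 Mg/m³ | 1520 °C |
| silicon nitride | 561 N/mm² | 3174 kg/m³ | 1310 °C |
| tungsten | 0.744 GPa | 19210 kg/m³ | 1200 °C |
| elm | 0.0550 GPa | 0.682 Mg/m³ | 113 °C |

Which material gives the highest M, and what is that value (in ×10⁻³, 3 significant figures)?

silicon nitride, M = 7.46×10⁻³

Screen on constraints: max service T ≥ 182 °C. Survivors: brass, alumina ceramic, silicon nitride, tungsten.
After converting to SI:
  brass: σ_y = 280.0 MPa, ρ = 8530 kg/m³
  alumina ceramic: σ_y = 393.0 MPa, ρ = 3890 kg/m³
  silicon nitride: σ_y = 561.0 MPa, ρ = 3174 kg/m³
  tungsten: σ_y = 744.0 MPa, ρ = 19210 kg/m³
  silicon nitride: M = 7.46×10⁻³
  alumina ceramic: M = 5.10×10⁻³
  brass: M = 1.96×10⁻³
  tungsten: M = 1.42×10⁻³
Highest index: silicon nitride.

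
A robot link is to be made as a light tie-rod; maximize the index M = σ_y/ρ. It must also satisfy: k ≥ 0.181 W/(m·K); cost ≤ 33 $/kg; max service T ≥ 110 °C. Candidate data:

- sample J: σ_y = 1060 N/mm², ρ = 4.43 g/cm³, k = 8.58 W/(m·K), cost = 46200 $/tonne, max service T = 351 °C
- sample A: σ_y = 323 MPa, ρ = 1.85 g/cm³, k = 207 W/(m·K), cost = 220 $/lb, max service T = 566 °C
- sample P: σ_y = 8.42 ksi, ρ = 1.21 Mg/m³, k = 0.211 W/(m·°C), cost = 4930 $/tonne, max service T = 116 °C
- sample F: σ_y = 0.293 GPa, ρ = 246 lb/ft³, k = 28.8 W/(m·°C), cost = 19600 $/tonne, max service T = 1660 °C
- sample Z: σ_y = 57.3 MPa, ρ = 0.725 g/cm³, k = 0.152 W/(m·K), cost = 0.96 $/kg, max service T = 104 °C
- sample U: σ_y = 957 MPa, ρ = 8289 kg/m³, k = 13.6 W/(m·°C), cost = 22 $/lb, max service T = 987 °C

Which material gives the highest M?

sample F

Screen on constraints: k ≥ 0.181 W/(m·K); cost ≤ 33 $/kg; max service T ≥ 110 °C. Survivors: sample P, sample F.
Normalizing units and computing the index:
  sample P: σ_y = 58.05 MPa, ρ = 1210 kg/m³
  sample F: σ_y = 293.0 MPa, ρ = 3941 kg/m³
  sample F: M = 74.4 kN·m/kg
  sample P: M = 48.0 kN·m/kg
The maximum is for sample F.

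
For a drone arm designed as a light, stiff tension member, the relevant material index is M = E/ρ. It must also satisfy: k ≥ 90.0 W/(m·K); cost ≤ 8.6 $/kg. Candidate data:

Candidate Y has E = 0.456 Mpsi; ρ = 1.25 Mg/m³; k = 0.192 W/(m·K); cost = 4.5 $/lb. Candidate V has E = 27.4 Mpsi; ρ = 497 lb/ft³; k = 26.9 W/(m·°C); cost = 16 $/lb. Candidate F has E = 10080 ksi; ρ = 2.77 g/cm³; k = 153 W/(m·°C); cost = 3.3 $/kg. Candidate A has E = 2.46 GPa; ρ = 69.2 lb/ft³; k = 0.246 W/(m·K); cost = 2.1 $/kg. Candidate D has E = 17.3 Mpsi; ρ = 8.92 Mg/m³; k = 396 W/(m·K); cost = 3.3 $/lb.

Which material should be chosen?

Screen on constraints: k ≥ 90.0 W/(m·K); cost ≤ 8.6 $/kg. Survivors: candidate F, candidate D.
Putting every candidate on a common basis:
  candidate F: E = 69.50 GPa, ρ = 2770 kg/m³
  candidate D: E = 119.3 GPa, ρ = 8920 kg/m³
  candidate F: M = 25.1 MN·m/kg
  candidate D: M = 13.4 MN·m/kg
The maximum is for candidate F.

candidate F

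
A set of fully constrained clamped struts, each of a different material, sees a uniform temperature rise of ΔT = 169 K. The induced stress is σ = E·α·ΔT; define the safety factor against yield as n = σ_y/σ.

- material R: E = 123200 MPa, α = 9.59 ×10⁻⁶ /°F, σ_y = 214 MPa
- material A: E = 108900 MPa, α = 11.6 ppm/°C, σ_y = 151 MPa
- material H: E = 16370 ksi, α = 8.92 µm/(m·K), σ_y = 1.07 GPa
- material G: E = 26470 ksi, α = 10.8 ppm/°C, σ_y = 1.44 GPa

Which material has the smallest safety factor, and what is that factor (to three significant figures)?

Converting E to GPa, α to ×10⁻⁶/K, σ_y to MPa, then σ and n for each:
  material R: E = 123.2, α = 17.3, σ_y = 214.0 → σ = 359 MPa, n = 0.595
  material A: E = 108.9, α = 11.6, σ_y = 151.0 → σ = 213 MPa, n = 0.707
  material H: E = 112.9, α = 8.92, σ_y = 1070 → σ = 170 MPa, n = 6.29
  material G: E = 182.5, α = 10.8, σ_y = 1440 → σ = 333 MPa, n = 4.32
Smallest n: material R with n = 0.595.

material R, n = 0.595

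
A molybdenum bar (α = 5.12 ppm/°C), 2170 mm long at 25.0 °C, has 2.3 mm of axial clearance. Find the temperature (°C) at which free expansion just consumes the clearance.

232 °C

α·L₀·ΔT = 2.3 mm ⇒ ΔT = 2.3 / (5.12×10⁻⁶ × 2170.0) = 207.0 K.
T = 25.0 + 207.0 = 232.0 °C.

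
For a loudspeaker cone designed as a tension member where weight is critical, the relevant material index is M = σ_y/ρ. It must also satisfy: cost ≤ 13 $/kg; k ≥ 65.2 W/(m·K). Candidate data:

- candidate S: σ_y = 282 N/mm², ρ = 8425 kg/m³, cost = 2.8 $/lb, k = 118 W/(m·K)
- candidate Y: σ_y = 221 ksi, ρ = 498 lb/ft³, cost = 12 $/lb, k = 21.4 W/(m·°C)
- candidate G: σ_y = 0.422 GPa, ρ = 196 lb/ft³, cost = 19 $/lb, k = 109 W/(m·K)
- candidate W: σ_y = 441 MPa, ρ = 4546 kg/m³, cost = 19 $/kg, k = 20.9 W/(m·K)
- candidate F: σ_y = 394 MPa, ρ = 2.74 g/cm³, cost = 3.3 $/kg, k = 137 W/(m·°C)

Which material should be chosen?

Screen on constraints: cost ≤ 13 $/kg; k ≥ 65.2 W/(m·K). Survivors: candidate S, candidate F.
In SI units:
  candidate S: σ_y = 282.0 MPa, ρ = 8425 kg/m³
  candidate F: σ_y = 394.0 MPa, ρ = 2740 kg/m³
  candidate F: M = 144 kN·m/kg
  candidate S: M = 33.5 kN·m/kg
Candidate F has the largest M.

candidate F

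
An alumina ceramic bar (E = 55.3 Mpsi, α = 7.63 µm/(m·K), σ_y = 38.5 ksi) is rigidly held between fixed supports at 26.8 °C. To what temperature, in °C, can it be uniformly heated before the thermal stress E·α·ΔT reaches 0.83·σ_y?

103 °C

E = 55.3 Mpsi = 381.3 GPa.
σ_y = 38.5 ksi = 265.4 MPa.
E·α·ΔT = 220.3 MPa ⇒ ΔT = 220.3 / (381.3×10³ × 7.63×10⁻⁶) = 75.73 K.
T = 26.8 + 75.73 = 102.5 °C.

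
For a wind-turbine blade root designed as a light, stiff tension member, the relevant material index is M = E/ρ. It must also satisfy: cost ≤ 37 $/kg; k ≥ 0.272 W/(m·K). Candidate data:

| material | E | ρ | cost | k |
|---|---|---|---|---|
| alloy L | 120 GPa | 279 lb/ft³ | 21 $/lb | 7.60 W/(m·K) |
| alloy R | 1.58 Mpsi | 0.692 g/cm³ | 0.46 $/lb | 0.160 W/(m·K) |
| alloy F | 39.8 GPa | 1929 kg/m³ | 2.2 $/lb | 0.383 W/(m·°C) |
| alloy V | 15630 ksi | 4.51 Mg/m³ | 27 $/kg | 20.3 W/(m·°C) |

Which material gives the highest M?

Screen on constraints: cost ≤ 37 $/kg; k ≥ 0.272 W/(m·K). Survivors: alloy F, alloy V.
Putting every candidate on a common basis:
  alloy F: E = 39.80 GPa, ρ = 1929 kg/m³
  alloy V: E = 107.8 GPa, ρ = 4510 kg/m³
  alloy V: M = 23.9 MN·m/kg
  alloy F: M = 20.6 MN·m/kg
Alloy V has the largest M.

alloy V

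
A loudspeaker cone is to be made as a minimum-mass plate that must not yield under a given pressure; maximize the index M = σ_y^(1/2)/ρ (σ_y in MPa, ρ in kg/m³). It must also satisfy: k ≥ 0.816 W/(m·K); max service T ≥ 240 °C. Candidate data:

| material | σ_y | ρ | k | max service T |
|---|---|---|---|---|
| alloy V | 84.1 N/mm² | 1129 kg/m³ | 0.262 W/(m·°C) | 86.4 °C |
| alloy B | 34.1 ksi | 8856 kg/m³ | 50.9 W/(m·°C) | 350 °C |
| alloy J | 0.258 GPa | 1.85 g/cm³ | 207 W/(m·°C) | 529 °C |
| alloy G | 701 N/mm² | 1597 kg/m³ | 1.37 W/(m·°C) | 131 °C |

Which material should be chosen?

alloy J

Screen on constraints: k ≥ 0.816 W/(m·K); max service T ≥ 240 °C. Survivors: alloy B, alloy J.
Putting every candidate on a common basis:
  alloy B: σ_y = 235.1 MPa, ρ = 8856 kg/m³
  alloy J: σ_y = 258.0 MPa, ρ = 1850 kg/m³
  alloy J: M = 8.68×10⁻³
  alloy B: M = 1.73×10⁻³
The maximum is for alloy J.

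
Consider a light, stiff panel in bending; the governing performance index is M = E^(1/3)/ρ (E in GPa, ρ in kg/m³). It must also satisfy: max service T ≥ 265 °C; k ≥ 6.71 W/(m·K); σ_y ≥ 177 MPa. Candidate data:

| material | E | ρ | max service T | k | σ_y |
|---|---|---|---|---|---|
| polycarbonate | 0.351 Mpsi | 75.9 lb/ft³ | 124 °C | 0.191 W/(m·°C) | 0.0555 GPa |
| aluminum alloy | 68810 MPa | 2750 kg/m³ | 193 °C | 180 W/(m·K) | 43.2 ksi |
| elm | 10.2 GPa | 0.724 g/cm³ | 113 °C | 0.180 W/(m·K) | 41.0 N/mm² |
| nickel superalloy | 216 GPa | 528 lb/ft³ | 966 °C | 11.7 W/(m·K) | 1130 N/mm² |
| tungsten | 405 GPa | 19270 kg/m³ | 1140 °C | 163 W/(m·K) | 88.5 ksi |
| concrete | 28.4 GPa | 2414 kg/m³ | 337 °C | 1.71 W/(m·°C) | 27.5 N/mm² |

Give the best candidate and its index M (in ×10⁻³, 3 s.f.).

Screen on constraints: max service T ≥ 265 °C; k ≥ 6.71 W/(m·K); σ_y ≥ 177 MPa. Survivors: nickel superalloy, tungsten.
Convert each candidate to consistent units, then evaluate M:
  nickel superalloy: E = 216.0 GPa, ρ = 8458 kg/m³
  tungsten: E = 405.0 GPa, ρ = 19270 kg/m³
  nickel superalloy: M = 0.709×10⁻³
  tungsten: M = 0.384×10⁻³
Nickel superalloy has the largest M.

nickel superalloy, M = 0.709×10⁻³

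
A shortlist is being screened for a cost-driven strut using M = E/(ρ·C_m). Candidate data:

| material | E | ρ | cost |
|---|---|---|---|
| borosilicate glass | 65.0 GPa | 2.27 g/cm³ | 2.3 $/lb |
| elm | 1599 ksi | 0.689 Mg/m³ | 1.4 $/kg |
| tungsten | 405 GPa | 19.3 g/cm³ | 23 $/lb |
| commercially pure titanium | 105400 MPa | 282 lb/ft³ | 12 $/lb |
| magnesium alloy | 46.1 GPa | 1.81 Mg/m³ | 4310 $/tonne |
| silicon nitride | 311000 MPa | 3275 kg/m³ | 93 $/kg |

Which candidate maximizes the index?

In SI units:
  borosilicate glass: E = 65.00 GPa, ρ = 2270 kg/m³, cost = 5.071 $/kg
  elm: E = 11.02 GPa, ρ = 689.0 kg/m³, cost = 1.400 $/kg
  tungsten: E = 405.0 GPa, ρ = 19300 kg/m³, cost = 50.71 $/kg
  commercially pure titanium: E = 105.4 GPa, ρ = 4517 kg/m³, cost = 26.46 $/kg
  magnesium alloy: E = 46.10 GPa, ρ = 1810 kg/m³, cost = 4.310 $/kg
  silicon nitride: E = 311.0 GPa, ρ = 3275 kg/m³, cost = 93.00 $/kg
  elm: M = 11.4 MN·m per $
  magnesium alloy: M = 5.91 MN·m per $
  borosilicate glass: M = 5.65 MN·m per $
  silicon nitride: M = 1.02 MN·m per $
  commercially pure titanium: M = 0.882 MN·m per $
  tungsten: M = 0.414 MN·m per $
The maximum is for elm.

elm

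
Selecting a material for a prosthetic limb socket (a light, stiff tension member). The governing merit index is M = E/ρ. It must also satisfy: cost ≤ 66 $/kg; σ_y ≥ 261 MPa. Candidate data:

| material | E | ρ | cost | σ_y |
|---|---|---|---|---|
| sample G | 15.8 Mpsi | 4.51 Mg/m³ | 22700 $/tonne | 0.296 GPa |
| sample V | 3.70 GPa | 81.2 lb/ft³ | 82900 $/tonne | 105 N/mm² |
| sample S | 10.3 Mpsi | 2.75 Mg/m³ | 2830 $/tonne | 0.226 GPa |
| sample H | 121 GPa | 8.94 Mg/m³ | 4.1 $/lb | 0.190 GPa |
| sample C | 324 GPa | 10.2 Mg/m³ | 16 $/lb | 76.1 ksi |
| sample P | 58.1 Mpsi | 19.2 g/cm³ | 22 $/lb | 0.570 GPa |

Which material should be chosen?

Screen on constraints: cost ≤ 66 $/kg; σ_y ≥ 261 MPa. Survivors: sample G, sample C, sample P.
Putting every candidate on a common basis:
  sample G: E = 108.9 GPa, ρ = 4510 kg/m³
  sample C: E = 324.0 GPa, ρ = 10200 kg/m³
  sample P: E = 400.6 GPa, ρ = 19200 kg/m³
  sample C: M = 31.8 MN·m/kg
  sample G: M = 24.2 MN·m/kg
  sample P: M = 20.9 MN·m/kg
Sample C ranks first.

sample C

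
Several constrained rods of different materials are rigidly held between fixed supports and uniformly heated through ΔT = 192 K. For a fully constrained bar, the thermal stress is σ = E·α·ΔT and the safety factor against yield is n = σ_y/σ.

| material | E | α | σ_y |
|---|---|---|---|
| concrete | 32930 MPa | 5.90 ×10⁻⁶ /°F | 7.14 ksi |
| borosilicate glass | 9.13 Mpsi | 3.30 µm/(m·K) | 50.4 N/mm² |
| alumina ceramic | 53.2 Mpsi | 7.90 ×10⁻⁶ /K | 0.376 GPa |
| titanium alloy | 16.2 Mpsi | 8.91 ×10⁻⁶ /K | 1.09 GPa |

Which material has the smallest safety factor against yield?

alumina ceramic

In consistent units (E in GPa, α in ×10⁻⁶/K, σ_y in MPa):
  concrete: E = 32.93, α = 10.6, σ_y = 49.23 → σ = 67.1 MPa, n = 0.733
  borosilicate glass: E = 62.95, α = 3.30, σ_y = 50.40 → σ = 39.9 MPa, n = 1.26
  alumina ceramic: E = 366.8, α = 7.90, σ_y = 376.0 → σ = 556 MPa, n = 0.676
  titanium alloy: E = 111.7, α = 8.91, σ_y = 1090 → σ = 191 MPa, n = 5.70
Smallest n: alumina ceramic with n = 0.676.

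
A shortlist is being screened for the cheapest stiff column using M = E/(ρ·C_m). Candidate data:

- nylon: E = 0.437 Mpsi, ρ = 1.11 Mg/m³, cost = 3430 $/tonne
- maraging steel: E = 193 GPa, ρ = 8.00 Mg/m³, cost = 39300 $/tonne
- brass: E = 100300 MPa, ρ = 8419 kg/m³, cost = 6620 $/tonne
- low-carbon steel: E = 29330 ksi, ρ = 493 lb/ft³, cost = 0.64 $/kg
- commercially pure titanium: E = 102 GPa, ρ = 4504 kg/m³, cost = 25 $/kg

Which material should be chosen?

low-carbon steel

Normalizing units and computing the index:
  nylon: E = 3.013 GPa, ρ = 1110 kg/m³, cost = 3.430 $/kg
  maraging steel: E = 193.0 GPa, ρ = 8000 kg/m³, cost = 39.30 $/kg
  brass: E = 100.3 GPa, ρ = 8419 kg/m³, cost = 6.620 $/kg
  low-carbon steel: E = 202.2 GPa, ρ = 7897 kg/m³, cost = 0.6400 $/kg
  commercially pure titanium: E = 102.0 GPa, ρ = 4504 kg/m³, cost = 25.00 $/kg
  low-carbon steel: M = 40.0 MN·m per $
  brass: M = 1.80 MN·m per $
  commercially pure titanium: M = 0.906 MN·m per $
  nylon: M = 0.791 MN·m per $
  maraging steel: M = 0.614 MN·m per $
Highest index: low-carbon steel.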